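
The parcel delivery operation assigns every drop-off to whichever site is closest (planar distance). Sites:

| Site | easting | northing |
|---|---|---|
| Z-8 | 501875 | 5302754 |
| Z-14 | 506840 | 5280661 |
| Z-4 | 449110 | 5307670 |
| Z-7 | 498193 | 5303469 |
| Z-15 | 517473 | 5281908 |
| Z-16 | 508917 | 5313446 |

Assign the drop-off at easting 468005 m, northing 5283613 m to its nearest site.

Squared distances to each site:
Z-8: 1513554781.000; Z-14: 1516871529.000; Z-4: 935760274.000; Z-7: 1305576080.000; Z-15: 2449990049.000; Z-16: 2563799633.000.
Minimum at Z-4.

Z-4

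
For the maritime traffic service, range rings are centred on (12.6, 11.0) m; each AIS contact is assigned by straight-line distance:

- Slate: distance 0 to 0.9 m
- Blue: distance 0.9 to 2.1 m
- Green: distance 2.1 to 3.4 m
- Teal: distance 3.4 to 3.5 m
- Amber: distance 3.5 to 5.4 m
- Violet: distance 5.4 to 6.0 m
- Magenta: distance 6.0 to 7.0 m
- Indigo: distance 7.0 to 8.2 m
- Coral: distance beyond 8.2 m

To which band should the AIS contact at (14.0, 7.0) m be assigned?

Amber

Distance = √((14.0−12.6)² + (7.0−11.0)²) = √(1.960 + 16.000) = 4.238 m.
3.5 ≤ 4.238 < 5.4 → Amber.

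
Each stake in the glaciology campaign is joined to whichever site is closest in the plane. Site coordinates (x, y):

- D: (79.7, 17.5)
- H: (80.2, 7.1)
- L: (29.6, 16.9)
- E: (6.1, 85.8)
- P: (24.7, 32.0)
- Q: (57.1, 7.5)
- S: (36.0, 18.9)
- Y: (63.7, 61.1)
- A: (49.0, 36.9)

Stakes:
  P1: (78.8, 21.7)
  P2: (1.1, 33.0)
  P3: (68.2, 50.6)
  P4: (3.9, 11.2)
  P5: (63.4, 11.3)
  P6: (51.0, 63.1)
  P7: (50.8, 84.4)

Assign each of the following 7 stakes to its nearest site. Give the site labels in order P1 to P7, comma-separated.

D, P, Y, L, Q, Y, Y

P1 → D (d²=18.45)
P2 → P (d²=557.96)
P3 → Y (d²=130.50)
P4 → L (d²=692.98)
P5 → Q (d²=54.13)
P6 → Y (d²=165.29)
P7 → Y (d²=709.30)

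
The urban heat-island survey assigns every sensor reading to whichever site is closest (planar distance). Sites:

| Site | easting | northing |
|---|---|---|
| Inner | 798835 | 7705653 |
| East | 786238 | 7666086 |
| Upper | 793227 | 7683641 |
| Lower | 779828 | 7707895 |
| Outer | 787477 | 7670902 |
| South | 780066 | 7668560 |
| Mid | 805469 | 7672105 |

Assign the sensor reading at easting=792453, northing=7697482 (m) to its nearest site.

Inner

Squared distances to each site:
Inner: 107495165.000; East: 1024335041.000; Upper: 192172357.000; Lower: 267821194.000; Outer: 731256976.000; South: 989919853.000; Mid: 813408385.000.
Minimum at Inner.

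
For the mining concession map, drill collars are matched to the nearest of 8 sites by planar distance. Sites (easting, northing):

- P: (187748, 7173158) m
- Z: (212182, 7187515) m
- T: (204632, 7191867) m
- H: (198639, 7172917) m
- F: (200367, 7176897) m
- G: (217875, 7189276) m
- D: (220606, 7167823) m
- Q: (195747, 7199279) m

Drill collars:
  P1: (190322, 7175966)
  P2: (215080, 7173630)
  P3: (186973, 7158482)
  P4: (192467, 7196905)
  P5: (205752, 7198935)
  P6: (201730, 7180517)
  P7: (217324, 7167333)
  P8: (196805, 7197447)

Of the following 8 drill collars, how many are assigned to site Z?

0

P1 → P
P2 → D
P3 → P
P4 → Q
P5 → T
P6 → F
P7 → D
P8 → Q
0 of the 8 go to Z.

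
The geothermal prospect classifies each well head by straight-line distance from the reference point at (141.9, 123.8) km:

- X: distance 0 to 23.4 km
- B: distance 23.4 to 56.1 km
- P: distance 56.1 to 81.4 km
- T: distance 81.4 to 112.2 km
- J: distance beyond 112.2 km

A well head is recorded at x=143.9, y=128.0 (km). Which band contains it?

Distance = √((143.9−141.9)² + (128.0−123.8)²) = √(4.000 + 17.640) = 4.652 km.
0 ≤ 4.652 < 23.4 → X.

X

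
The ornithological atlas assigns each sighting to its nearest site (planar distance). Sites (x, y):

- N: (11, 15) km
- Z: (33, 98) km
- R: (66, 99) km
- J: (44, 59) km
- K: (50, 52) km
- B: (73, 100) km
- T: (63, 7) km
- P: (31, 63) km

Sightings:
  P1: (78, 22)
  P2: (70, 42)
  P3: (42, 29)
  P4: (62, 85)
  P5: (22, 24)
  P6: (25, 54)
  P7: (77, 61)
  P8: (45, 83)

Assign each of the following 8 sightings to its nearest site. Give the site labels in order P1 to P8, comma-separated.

T, K, K, R, N, P, K, Z

P1 → T (d²=450.00)
P2 → K (d²=500.00)
P3 → K (d²=593.00)
P4 → R (d²=212.00)
P5 → N (d²=202.00)
P6 → P (d²=117.00)
P7 → K (d²=810.00)
P8 → Z (d²=369.00)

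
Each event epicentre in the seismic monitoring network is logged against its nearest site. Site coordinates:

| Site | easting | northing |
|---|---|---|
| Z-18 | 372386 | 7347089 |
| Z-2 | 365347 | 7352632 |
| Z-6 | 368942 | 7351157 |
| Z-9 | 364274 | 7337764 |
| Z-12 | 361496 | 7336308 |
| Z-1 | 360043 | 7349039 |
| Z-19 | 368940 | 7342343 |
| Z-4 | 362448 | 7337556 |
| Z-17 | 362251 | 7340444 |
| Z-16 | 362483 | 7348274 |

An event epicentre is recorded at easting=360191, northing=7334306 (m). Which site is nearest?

Squared distances to each site:
Z-18: 312123114.000; Z-2: 362426612.000; Z-6: 360536202.000; Z-9: 28628653.000; Z-12: 5711029.000; Z-1: 217083193.000; Z-19: 141138370.000; Z-4: 15656549.000; Z-17: 41918644.000; Z-16: 200358288.000.
Minimum at Z-12.

Z-12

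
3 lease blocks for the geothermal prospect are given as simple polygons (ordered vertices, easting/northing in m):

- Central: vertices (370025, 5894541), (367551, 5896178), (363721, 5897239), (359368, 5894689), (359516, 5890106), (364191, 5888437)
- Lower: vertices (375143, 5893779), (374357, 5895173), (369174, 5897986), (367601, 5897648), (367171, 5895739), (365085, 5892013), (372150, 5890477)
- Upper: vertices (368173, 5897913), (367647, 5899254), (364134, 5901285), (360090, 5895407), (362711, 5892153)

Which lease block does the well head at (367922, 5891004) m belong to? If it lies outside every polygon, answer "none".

none

Cast a ray rightward from (367922, 5891004). For each polygon, the edges (by vertex number in listed order) whose endpoints lie on opposite sides of northing = 5891004, where each meets that height, and whether that is right or left of the point:
Central: 4–5 at easting≈359487.0 (left), 6–1 at easting≈366644.5 (left) → 0 crossings.
Lower: 6–7 at easting≈369726.0 (right), 7–1 at easting≈372627.7 (right) → 2 crossings.
Upper: no edge straddles that height → 0 crossings.
All counts are even, so the point lies outside every listed polygon.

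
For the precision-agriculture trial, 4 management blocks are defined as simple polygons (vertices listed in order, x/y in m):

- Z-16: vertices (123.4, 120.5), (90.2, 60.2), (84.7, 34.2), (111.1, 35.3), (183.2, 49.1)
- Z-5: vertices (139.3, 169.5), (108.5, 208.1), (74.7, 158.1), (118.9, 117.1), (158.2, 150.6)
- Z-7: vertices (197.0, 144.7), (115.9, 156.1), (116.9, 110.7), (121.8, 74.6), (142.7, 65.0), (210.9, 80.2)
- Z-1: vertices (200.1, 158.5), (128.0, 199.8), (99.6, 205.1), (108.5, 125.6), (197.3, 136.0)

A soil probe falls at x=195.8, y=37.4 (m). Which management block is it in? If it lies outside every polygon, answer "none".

Cast a ray rightward from (195.8, 37.4). For each polygon, the edges (by vertex number in listed order) whose endpoints lie on opposite sides of y = 37.4, where each meets that height, and whether that is right or left of the point:
Z-16: 2–3 at x≈85.38 (left), 4–5 at x≈122.07 (left) → 0 crossings.
Z-5: no edge straddles that height → 0 crossings.
Z-7: no edge straddles that height → 0 crossings.
Z-1: no edge straddles that height → 0 crossings.
All counts are even, so the point lies outside every listed polygon.

none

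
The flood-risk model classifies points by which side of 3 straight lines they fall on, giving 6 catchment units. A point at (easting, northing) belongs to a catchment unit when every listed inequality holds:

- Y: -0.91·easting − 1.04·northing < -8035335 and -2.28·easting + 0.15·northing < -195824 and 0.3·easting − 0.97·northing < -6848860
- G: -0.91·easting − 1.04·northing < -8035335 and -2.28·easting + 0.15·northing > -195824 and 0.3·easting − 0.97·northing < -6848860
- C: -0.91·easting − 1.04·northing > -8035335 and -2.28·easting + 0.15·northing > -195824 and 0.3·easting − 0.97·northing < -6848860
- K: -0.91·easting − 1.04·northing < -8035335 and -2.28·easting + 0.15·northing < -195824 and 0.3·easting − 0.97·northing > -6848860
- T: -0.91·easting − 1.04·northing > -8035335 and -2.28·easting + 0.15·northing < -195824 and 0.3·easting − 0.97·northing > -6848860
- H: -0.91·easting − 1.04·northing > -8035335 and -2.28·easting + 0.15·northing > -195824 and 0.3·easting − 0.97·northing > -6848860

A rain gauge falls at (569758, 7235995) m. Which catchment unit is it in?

K

-0.91·569758 − 1.04·7235995 = -8043914.580, which is < -8035335
-2.28·569758 + 0.15·7235995 = -213648.990, which is < -195824
0.3·569758 − 0.97·7235995 = -6847987.750, which is > -6848860
This sign pattern matches K.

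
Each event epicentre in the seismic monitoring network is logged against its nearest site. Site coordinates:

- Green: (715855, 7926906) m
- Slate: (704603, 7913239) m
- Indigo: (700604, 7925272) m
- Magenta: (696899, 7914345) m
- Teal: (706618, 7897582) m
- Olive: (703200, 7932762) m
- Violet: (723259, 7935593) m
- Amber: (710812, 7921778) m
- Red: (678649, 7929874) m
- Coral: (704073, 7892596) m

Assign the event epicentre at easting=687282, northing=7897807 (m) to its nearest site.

Coral

Squared distances to each site:
Green: 1663168130.000; Slate: 538163665.000; Indigo: 931801909.000; Magenta: 365992133.000; Teal: 373931521.000; Olive: 1475234749.000; Violet: 2722126325.000; Amber: 1128269741.000; Red: 1102821178.000; Coral: 309092202.000.
Minimum at Coral.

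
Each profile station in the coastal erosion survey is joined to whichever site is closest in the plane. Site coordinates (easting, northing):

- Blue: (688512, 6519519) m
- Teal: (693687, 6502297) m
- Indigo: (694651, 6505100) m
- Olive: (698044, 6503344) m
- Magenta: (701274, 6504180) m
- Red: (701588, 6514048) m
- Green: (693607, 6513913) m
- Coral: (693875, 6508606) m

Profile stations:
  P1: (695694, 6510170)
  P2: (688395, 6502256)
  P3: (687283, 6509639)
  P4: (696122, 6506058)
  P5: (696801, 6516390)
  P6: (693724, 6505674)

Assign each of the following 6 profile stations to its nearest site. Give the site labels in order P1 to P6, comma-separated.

P1 → Coral (d²=5754857.00)
P2 → Teal (d²=28006945.00)
P3 → Coral (d²=44521553.00)
P4 → Indigo (d²=3081605.00)
P5 → Green (d²=16337165.00)
P6 → Indigo (d²=1188805.00)

Coral, Teal, Coral, Indigo, Green, Indigo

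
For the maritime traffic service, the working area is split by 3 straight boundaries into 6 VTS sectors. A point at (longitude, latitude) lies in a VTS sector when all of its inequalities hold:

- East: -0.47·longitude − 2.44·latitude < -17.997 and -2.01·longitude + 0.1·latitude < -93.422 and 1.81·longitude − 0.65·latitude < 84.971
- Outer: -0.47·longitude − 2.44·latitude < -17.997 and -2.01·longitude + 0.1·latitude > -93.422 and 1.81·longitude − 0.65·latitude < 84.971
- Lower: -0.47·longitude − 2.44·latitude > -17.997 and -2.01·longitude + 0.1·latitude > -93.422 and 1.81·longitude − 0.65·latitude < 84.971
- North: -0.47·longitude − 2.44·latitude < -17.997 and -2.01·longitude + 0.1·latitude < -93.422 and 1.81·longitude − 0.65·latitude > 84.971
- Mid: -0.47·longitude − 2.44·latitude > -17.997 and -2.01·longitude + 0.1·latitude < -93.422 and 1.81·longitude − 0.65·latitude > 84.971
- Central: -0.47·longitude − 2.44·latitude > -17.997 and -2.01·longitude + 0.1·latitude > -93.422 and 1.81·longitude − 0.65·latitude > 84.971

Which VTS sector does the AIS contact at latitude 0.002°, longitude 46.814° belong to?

-0.47·46.814 − 2.44·0.002 = -22.007, which is < -17.997
-2.01·46.814 + 0.1·0.002 = -94.096, which is < -93.422
1.81·46.814 − 0.65·0.002 = 84.732, which is < 84.971
This sign pattern matches East.

East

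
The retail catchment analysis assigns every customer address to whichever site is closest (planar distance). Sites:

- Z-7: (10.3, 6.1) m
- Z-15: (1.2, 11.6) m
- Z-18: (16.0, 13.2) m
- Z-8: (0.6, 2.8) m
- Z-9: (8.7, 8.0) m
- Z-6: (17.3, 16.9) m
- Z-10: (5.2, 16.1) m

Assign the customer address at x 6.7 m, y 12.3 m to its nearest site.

Squared distances to each site:
Z-7: 51.400; Z-15: 30.740; Z-18: 87.300; Z-8: 127.460; Z-9: 22.490; Z-6: 133.520; Z-10: 16.690.
Minimum at Z-10.

Z-10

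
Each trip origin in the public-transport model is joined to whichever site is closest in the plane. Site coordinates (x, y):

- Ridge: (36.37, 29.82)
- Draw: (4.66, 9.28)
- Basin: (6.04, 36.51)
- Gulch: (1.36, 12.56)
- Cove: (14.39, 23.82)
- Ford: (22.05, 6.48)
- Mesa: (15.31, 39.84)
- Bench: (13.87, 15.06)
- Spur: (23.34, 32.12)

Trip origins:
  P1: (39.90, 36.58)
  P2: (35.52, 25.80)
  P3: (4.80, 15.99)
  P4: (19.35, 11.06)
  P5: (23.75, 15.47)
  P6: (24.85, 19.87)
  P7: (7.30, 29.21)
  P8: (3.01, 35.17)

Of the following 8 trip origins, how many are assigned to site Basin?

2

P1 → Ridge
P2 → Ridge
P3 → Gulch
P4 → Ford
P5 → Ford
P6 → Cove
P7 → Basin
P8 → Basin
2 of the 8 go to Basin.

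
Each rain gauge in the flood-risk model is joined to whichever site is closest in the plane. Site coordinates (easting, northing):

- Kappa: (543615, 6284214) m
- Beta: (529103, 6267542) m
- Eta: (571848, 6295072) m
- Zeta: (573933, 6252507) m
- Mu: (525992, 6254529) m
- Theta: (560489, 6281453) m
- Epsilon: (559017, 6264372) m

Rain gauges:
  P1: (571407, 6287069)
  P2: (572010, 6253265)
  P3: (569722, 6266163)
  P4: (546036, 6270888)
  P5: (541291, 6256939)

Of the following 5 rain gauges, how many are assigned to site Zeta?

P1 → Eta
P2 → Zeta
P3 → Epsilon
P4 → Kappa
P5 → Mu
1 of the 5 goes to Zeta.

1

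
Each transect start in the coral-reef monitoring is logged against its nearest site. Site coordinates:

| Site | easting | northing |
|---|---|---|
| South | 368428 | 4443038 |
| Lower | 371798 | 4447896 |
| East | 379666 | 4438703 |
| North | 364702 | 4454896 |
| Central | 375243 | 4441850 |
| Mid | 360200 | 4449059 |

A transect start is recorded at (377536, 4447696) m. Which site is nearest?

Squared distances to each site:
South: 104652628.000; Lower: 32964644.000; East: 85410949.000; North: 216551556.000; Central: 39433565.000; Mid: 302394665.000.
Minimum at Lower.

Lower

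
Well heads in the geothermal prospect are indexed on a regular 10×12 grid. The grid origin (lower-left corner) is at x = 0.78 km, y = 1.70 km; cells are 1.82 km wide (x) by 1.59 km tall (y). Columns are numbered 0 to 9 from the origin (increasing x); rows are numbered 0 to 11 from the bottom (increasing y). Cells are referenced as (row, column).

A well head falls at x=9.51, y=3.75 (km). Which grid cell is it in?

Column index: ⌊(9.51 − 0.78) / 1.82⌋ = ⌊4.797⌋ = 4
Row offset from origin: ⌊(3.75 − 1.70) / 1.59⌋ = ⌊1.289⌋ = 1 → row 1

(1, 4)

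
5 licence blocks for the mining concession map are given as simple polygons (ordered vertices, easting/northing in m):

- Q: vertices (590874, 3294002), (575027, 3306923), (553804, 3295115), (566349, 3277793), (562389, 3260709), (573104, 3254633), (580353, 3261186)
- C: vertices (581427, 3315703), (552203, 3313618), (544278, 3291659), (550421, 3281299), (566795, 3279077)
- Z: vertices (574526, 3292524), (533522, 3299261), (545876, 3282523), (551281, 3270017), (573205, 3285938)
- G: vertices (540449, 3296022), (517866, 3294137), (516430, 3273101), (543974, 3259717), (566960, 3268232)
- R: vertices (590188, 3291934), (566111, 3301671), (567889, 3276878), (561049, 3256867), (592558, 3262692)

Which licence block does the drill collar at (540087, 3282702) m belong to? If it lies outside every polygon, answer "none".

Cast a ray rightward from (540087, 3282702). For each polygon, the edges (by vertex number in listed order) whose endpoints lie on opposite sides of northing = 3282702, where each meets that height, and whether that is right or left of the point:
Q: 3–4 at easting≈562793.8 (right), 7–1 at easting≈587251.2 (right) → 2 crossings.
C: 3–4 at easting≈549589.1 (right), 5–1 at easting≈568243.2 (right) → 2 crossings.
Z: 2–3 at easting≈545743.9 (right), 4–5 at easting≈568748.9 (right) → 2 crossings.
G: 2–3 at easting≈517085.4 (left), 5–1 at easting≈553156.0 (right) → 1 crossing.
R: 2–3 at easting≈567471.3 (right), 5–1 at easting≈590936.2 (right) → 2 crossings.
Only G has an odd count, so the point is inside G.

G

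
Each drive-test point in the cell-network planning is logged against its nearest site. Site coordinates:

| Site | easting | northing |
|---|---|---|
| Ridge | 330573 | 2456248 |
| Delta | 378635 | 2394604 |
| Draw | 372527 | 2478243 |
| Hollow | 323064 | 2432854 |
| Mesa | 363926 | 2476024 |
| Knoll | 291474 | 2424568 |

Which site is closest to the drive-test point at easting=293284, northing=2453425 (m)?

Squared distances to each site:
Ridge: 1398438850.000; Delta: 10744703242.000; Draw: 6895386173.000; Hollow: 1310014441.000; Mesa: 5501006965.000; Knoll: 836002549.000.
Minimum at Knoll.

Knoll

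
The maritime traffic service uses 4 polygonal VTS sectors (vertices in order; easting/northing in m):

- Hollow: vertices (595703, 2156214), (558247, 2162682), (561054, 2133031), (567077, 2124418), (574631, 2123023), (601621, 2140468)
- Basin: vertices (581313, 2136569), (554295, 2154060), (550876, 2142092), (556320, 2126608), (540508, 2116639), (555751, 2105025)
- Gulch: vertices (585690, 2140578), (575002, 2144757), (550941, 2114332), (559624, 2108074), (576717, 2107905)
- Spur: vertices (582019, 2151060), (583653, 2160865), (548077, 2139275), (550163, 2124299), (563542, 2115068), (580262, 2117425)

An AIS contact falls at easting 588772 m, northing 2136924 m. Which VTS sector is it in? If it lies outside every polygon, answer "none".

Hollow

Cast a ray rightward from (588772, 2136924). For each polygon, the edges (by vertex number in listed order) whose endpoints lie on opposite sides of northing = 2136924, where each meets that height, and whether that is right or left of the point:
Hollow: 2–3 at easting≈560685.5 (left), 5–6 at easting≈596137.9 (right) → 1 crossing.
Basin: 1–2 at easting≈580764.6 (left), 3–4 at easting≈552693.0 (left) → 0 crossings.
Gulch: 2–3 at easting≈568807.4 (left), 5–1 at easting≈584686.5 (left) → 0 crossings.
Spur: 3–4 at easting≈548404.5 (left), 6–1 at easting≈581280.6 (left) → 0 crossings.
Only Hollow has an odd count, so the point is inside Hollow.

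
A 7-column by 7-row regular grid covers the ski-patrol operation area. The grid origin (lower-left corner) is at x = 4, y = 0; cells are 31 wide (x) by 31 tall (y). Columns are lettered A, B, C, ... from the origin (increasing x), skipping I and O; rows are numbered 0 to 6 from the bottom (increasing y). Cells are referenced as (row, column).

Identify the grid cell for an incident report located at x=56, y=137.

Column index: ⌊(56 − 4) / 31⌋ = ⌊1.677⌋ = 1 → column B
Row offset from origin: ⌊(137 − 0) / 31⌋ = ⌊4.419⌋ = 4 → row 4

(4, B)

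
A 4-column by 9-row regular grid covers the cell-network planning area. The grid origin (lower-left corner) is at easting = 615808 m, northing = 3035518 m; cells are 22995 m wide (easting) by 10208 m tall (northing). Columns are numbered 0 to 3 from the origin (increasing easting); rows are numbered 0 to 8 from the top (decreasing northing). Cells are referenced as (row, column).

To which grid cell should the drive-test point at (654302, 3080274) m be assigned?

Column index: ⌊(654302 − 615808) / 22995⌋ = ⌊1.674⌋ = 1
Row offset from origin: ⌊(3080274 − 3035518) / 10208⌋ = ⌊4.384⌋ = 4 → row 4 (counted from top)

(4, 1)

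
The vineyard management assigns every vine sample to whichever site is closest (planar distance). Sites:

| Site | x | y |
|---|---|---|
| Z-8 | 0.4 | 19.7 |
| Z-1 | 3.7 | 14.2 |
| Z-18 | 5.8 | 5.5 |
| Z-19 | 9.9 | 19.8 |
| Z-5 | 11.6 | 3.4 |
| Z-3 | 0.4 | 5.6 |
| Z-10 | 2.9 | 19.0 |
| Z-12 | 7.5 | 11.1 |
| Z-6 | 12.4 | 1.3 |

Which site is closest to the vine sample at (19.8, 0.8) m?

Squared distances to each site:
Z-8: 733.570; Z-1: 438.770; Z-18: 218.090; Z-19: 459.010; Z-5: 74.000; Z-3: 399.400; Z-10: 616.850; Z-12: 257.380; Z-6: 55.010.
Minimum at Z-6.

Z-6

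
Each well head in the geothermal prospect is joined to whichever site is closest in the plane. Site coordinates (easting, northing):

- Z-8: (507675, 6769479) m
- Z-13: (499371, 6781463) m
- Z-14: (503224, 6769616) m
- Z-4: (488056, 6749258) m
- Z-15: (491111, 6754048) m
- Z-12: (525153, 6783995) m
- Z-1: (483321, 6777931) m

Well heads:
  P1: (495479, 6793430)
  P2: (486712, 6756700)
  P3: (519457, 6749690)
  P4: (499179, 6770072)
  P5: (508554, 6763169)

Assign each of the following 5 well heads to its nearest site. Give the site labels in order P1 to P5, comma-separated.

Z-13, Z-15, Z-8, Z-14, Z-8

P1 → Z-13 (d²=158356753.00)
P2 → Z-15 (d²=26384305.00)
P3 → Z-8 (d²=530420045.00)
P4 → Z-14 (d²=16569961.00)
P5 → Z-8 (d²=40588741.00)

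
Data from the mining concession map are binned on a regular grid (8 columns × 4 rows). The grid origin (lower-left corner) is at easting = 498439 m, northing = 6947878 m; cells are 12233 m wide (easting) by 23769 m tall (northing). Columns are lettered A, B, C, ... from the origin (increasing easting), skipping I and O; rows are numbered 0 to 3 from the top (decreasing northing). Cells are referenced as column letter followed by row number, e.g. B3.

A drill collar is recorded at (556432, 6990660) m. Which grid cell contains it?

E2

Column index: ⌊(556432 − 498439) / 12233⌋ = ⌊4.741⌋ = 4 → column E
Row offset from origin: ⌊(6990660 − 6947878) / 23769⌋ = ⌊1.800⌋ = 1 → row 2 (counted from top)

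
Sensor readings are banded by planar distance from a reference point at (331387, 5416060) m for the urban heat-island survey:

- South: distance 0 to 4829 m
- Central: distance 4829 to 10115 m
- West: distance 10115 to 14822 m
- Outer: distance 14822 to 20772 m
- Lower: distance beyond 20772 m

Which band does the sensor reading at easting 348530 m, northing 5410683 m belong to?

Distance = √((348530−331387)² + (5410683−5416060)²) = √(293882449.000 + 28912129.000) = 17966.485 m.
14822 ≤ 17966.485 < 20772 → Outer.

Outer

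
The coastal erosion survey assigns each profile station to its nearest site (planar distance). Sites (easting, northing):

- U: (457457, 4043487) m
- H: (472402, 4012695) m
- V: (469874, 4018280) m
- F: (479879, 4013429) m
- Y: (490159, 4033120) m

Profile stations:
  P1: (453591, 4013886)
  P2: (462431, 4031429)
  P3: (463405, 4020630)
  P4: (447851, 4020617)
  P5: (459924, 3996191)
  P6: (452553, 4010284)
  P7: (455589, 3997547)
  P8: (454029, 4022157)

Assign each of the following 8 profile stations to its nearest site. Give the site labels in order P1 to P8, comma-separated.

V, U, V, V, H, V, H, V

P1 → V (d²=284443325.00)
P2 → U (d²=170136040.00)
P3 → V (d²=47370461.00)
P4 → V (d²=490474098.00)
P5 → H (d²=428082500.00)
P6 → V (d²=363953057.00)
P7 → H (d²=512138873.00)
P8 → V (d²=266095154.00)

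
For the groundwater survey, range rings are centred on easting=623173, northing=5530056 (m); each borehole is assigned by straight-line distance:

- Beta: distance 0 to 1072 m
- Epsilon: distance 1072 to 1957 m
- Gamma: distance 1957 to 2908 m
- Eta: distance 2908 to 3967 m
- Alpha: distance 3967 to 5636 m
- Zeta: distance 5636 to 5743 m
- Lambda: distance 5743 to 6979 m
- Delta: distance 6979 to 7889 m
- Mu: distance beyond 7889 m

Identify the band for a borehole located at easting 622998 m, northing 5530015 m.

Beta

Distance = √((622998−623173)² + (5530015−5530056)²) = √(30625.000 + 1681.000) = 179.739 m.
0 ≤ 179.739 < 1072 → Beta.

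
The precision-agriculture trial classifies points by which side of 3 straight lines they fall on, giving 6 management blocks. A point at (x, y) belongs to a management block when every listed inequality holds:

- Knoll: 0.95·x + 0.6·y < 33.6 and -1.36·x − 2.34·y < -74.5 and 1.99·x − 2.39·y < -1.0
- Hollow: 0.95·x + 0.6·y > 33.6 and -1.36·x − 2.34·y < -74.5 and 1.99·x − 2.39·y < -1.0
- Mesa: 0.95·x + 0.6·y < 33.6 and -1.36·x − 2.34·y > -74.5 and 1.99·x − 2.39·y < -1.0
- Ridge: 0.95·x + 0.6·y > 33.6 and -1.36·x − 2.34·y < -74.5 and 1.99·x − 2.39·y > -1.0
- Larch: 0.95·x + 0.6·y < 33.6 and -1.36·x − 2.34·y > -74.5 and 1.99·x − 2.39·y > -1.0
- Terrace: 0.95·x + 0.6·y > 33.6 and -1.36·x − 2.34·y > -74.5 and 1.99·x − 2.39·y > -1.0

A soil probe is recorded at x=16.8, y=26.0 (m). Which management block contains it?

0.95·16.8 + 0.6·26.0 = 31.560, which is < 33.6
-1.36·16.8 − 2.34·26.0 = -83.688, which is < -74.5
1.99·16.8 − 2.39·26.0 = -28.708, which is < -1.0
This sign pattern matches Knoll.

Knoll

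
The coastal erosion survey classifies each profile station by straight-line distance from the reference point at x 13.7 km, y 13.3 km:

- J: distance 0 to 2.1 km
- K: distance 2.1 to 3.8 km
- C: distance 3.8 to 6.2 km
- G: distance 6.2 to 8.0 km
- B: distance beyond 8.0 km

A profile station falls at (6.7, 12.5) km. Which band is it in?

G

Distance = √((6.7−13.7)² + (12.5−13.3)²) = √(49.000 + 0.640) = 7.046 km.
6.2 ≤ 7.046 < 8.0 → G.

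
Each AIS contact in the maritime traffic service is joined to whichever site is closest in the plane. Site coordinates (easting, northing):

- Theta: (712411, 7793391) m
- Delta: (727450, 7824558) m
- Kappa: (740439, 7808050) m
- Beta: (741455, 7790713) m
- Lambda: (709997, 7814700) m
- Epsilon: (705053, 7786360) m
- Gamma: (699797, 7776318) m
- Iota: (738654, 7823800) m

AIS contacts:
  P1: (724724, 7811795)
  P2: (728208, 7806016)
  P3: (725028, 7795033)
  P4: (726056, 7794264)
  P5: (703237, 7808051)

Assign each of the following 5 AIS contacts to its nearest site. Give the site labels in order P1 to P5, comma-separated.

P1 → Delta (d²=170325245.00)
P2 → Kappa (d²=153734517.00)
P3 → Theta (d²=161884853.00)
P4 → Theta (d²=186948154.00)
P5 → Lambda (d²=89906801.00)

Delta, Kappa, Theta, Theta, Lambda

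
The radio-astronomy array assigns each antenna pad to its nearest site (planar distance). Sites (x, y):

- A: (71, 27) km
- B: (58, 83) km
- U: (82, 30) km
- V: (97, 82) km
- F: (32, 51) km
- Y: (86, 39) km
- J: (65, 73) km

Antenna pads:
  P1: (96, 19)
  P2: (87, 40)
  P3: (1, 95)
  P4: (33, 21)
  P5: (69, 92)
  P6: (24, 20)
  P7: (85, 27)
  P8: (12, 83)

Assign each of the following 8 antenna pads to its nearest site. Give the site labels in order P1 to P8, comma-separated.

U, Y, F, F, B, F, U, F

P1 → U (d²=317.00)
P2 → Y (d²=2.00)
P3 → F (d²=2897.00)
P4 → F (d²=901.00)
P5 → B (d²=202.00)
P6 → F (d²=1025.00)
P7 → U (d²=18.00)
P8 → F (d²=1424.00)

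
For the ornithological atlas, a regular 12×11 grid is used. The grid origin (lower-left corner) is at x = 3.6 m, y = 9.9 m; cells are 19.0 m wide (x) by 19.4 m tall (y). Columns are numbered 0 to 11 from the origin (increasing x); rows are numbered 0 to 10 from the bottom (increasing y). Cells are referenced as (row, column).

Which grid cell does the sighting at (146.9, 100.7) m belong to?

(4, 7)

Column index: ⌊(146.9 − 3.6) / 19.0⌋ = ⌊7.542⌋ = 7
Row offset from origin: ⌊(100.7 − 9.9) / 19.4⌋ = ⌊4.680⌋ = 4 → row 4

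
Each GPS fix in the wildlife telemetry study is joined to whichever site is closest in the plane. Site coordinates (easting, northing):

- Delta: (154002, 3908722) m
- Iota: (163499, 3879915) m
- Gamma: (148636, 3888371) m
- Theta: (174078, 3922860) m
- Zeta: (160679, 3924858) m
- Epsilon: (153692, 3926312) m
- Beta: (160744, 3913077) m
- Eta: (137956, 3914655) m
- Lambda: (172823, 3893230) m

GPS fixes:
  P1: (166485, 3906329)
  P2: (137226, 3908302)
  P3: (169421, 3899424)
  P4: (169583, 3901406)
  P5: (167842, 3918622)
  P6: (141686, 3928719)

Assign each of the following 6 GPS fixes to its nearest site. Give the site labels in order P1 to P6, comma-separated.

Beta, Eta, Lambda, Lambda, Theta, Epsilon

P1 → Beta (d²=78494585.00)
P2 → Eta (d²=40893509.00)
P3 → Lambda (d²=49939240.00)
P4 → Lambda (d²=77344576.00)
P5 → Theta (d²=56848340.00)
P6 → Epsilon (d²=149937685.00)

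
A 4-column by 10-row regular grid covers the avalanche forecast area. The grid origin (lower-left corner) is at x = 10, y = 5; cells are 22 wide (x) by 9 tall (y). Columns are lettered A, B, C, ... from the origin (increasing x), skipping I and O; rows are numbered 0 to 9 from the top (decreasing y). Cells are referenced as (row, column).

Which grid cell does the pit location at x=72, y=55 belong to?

(4, C)

Column index: ⌊(72 − 10) / 22⌋ = ⌊2.818⌋ = 2 → column C
Row offset from origin: ⌊(55 − 5) / 9⌋ = ⌊5.556⌋ = 5 → row 4 (counted from top)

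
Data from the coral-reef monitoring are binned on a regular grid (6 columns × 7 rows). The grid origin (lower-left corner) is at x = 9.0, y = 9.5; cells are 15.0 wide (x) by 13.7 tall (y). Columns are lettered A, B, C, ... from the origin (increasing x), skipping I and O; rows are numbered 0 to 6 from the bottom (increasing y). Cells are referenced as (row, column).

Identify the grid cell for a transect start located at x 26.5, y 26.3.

(1, B)

Column index: ⌊(26.5 − 9.0) / 15.0⌋ = ⌊1.167⌋ = 1 → column B
Row offset from origin: ⌊(26.3 − 9.5) / 13.7⌋ = ⌊1.226⌋ = 1 → row 1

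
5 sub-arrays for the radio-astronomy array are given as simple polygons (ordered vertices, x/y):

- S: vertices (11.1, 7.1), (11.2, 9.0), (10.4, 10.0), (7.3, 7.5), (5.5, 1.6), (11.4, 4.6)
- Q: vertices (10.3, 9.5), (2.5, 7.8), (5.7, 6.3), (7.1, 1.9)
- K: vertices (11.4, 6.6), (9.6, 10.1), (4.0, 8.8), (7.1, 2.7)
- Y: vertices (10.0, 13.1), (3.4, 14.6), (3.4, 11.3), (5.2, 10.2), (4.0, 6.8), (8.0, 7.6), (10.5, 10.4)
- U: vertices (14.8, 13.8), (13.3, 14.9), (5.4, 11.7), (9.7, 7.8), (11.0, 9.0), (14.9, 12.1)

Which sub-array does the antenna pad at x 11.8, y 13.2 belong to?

U

Cast a ray rightward from (11.8, 13.2). For each polygon, the edges (by vertex number in listed order) whose endpoints lie on opposite sides of y = 13.2, where each meets that height, and whether that is right or left of the point:
S: no edge straddles that height → 0 crossings.
Q: no edge straddles that height → 0 crossings.
K: no edge straddles that height → 0 crossings.
Y: 1–2 at x≈9.56 (left), 2–3 at x≈3.40 (left) → 0 crossings.
U: 2–3 at x≈9.10 (left), 6–1 at x≈14.84 (right) → 1 crossing.
Only U has an odd count, so the point is inside U.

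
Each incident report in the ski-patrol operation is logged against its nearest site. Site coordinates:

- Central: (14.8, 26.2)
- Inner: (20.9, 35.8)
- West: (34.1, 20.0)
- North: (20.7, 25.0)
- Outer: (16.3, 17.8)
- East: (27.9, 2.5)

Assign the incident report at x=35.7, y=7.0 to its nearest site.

Squared distances to each site:
Central: 805.450; Inner: 1048.480; West: 171.560; North: 549.000; Outer: 493.000; East: 81.090.
Minimum at East.

East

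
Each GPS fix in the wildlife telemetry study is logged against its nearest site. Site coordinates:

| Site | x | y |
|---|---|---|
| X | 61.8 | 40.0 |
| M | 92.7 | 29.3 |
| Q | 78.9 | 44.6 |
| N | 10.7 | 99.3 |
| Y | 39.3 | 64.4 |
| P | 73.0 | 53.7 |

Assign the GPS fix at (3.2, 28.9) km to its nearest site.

Y

Squared distances to each site:
X: 3557.170; M: 8010.410; Q: 5976.980; N: 5012.410; Y: 2563.460; P: 5487.080.
Minimum at Y.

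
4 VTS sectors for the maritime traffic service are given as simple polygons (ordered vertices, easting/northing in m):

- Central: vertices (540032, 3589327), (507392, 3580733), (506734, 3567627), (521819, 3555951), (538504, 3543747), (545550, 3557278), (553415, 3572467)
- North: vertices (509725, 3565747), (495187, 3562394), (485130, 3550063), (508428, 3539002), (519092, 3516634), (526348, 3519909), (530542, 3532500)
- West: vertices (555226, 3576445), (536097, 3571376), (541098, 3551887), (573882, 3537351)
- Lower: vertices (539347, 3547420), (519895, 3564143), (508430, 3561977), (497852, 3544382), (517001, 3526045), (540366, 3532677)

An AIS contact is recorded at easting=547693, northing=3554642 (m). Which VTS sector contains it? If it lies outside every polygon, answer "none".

Cast a ray rightward from (547693, 3554642). For each polygon, the edges (by vertex number in listed order) whose endpoints lie on opposite sides of northing = 3554642, where each meets that height, and whether that is right or left of the point:
Central: 4–5 at easting≈523608.6 (left), 5–6 at easting≈544177.4 (left) → 0 crossings.
North: 2–3 at easting≈488864.6 (left), 7–1 at easting≈516678.2 (left) → 0 crossings.
West: 2–3 at easting≈540391.0 (left), 4–1 at easting≈565630.6 (right) → 1 crossing.
Lower: 1–2 at easting≈530946.5 (left), 3–4 at easting≈504020.2 (left) → 0 crossings.
Only West has an odd count, so the point is inside West.

West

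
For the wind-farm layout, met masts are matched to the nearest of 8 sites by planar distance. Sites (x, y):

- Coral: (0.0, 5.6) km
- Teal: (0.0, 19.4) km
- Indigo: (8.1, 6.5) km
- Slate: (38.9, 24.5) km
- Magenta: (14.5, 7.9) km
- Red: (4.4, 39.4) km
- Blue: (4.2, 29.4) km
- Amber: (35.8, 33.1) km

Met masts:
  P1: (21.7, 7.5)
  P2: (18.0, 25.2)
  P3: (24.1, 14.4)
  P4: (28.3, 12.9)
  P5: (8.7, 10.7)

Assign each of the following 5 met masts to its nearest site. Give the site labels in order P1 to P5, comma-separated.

P1 → Magenta (d²=52.00)
P2 → Blue (d²=208.08)
P3 → Magenta (d²=134.41)
P4 → Magenta (d²=215.44)
P5 → Indigo (d²=18.00)

Magenta, Blue, Magenta, Magenta, Indigo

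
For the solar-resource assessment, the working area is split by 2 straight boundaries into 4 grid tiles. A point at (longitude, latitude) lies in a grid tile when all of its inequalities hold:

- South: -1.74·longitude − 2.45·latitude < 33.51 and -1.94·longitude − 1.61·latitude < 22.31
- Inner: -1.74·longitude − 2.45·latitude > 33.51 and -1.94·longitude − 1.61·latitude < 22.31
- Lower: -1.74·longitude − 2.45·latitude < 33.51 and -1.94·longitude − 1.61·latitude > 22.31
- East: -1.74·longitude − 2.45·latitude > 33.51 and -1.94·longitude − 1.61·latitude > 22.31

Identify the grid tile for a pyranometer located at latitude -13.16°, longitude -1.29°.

-1.74·-1.29 − 2.45·-13.16 = 34.487, which is > 33.51
-1.94·-1.29 − 1.61·-13.16 = 23.690, which is > 22.31
This sign pattern matches East.

East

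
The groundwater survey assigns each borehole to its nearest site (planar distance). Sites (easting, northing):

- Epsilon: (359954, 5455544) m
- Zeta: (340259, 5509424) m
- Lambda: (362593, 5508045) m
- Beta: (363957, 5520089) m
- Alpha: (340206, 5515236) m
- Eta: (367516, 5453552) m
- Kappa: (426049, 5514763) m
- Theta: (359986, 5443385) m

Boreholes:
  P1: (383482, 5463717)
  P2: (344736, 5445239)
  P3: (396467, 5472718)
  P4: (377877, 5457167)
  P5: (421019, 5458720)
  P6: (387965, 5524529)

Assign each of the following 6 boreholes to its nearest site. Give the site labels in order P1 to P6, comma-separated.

P1 → Eta (d²=358240381.00)
P2 → Theta (d²=235999816.00)
P3 → Eta (d²=1205495957.00)
P4 → Eta (d²=120418546.00)
P5 → Eta (d²=2889279233.00)
P6 → Beta (d²=596097664.00)

Eta, Theta, Eta, Eta, Eta, Beta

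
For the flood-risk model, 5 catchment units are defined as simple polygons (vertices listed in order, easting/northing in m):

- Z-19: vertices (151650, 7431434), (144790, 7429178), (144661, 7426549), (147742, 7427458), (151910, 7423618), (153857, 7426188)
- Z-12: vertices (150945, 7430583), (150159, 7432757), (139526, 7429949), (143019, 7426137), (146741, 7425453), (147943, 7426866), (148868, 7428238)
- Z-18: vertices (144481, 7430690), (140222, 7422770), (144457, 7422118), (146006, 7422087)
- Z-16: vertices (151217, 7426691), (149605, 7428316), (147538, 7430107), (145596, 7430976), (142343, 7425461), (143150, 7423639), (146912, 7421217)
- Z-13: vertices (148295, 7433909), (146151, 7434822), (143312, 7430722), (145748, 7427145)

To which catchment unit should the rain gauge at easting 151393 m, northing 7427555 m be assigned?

Cast a ray rightward from (151393, 7427555). For each polygon, the edges (by vertex number in listed order) whose endpoints lie on opposite sides of northing = 7427555, where each meets that height, and whether that is right or left of the point:
Z-19: 2–3 at easting≈144710.4 (left), 6–1 at easting≈153281.9 (right) → 1 crossing.
Z-12: 3–4 at easting≈141719.7 (left), 6–7 at easting≈148407.5 (left) → 0 crossings.
Z-18: 1–2 at easting≈142795.1 (left), 4–1 at easting≈145036.7 (left) → 0 crossings.
Z-16: 1–2 at easting≈150359.9 (left), 4–5 at easting≈143578.1 (left) → 0 crossings.
Z-13: 3–4 at easting≈145468.8 (left), 4–1 at easting≈145902.4 (left) → 0 crossings.
Only Z-19 has an odd count, so the point is inside Z-19.

Z-19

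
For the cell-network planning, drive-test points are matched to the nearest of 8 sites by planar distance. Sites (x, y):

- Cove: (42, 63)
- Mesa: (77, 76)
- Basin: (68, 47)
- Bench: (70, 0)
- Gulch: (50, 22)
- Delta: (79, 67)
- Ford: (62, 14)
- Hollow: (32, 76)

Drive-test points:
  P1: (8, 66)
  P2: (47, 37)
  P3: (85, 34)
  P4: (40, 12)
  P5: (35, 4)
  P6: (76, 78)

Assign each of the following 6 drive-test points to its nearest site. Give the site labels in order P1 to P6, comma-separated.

Hollow, Gulch, Basin, Gulch, Gulch, Mesa

P1 → Hollow (d²=676.00)
P2 → Gulch (d²=234.00)
P3 → Basin (d²=458.00)
P4 → Gulch (d²=200.00)
P5 → Gulch (d²=549.00)
P6 → Mesa (d²=5.00)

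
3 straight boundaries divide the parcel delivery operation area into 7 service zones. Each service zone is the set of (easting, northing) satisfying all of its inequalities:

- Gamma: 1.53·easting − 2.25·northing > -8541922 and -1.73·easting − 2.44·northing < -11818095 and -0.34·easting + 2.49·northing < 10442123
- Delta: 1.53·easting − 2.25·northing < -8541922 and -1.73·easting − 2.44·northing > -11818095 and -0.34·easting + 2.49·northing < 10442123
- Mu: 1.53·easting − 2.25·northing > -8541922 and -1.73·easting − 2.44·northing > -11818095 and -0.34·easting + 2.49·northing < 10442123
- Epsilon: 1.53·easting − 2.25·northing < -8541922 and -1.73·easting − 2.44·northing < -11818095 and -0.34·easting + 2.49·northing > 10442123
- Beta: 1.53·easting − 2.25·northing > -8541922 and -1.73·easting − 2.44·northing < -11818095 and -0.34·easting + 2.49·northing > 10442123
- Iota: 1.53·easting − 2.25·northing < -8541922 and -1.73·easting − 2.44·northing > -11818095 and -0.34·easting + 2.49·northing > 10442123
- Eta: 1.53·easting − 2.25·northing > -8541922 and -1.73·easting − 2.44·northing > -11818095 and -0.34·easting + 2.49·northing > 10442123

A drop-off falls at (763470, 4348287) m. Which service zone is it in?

1.53·763470 − 2.25·4348287 = -8615536.650, which is < -8541922
-1.73·763470 − 2.44·4348287 = -11930623.380, which is < -11818095
-0.34·763470 + 2.49·4348287 = 10567654.830, which is > 10442123
This sign pattern matches Epsilon.

Epsilon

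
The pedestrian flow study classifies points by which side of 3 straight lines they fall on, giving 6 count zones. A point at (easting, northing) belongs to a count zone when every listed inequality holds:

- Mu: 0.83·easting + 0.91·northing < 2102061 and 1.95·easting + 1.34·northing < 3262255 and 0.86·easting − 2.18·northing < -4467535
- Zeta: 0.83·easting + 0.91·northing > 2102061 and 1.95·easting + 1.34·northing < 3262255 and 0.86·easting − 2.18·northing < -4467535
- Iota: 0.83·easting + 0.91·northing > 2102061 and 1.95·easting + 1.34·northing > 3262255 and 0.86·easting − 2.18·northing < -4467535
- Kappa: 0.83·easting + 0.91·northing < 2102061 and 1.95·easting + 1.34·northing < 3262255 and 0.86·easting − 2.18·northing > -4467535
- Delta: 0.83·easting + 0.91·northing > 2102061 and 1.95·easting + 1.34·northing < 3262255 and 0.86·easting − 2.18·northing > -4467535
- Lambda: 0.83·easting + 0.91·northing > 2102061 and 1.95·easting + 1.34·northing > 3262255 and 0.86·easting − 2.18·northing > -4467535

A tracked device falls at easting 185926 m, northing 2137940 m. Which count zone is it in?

Mu

0.83·185926 + 0.91·2137940 = 2099843.980, which is < 2102061
1.95·185926 + 1.34·2137940 = 3227395.300, which is < 3262255
0.86·185926 − 2.18·2137940 = -4500812.840, which is < -4467535
This sign pattern matches Mu.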